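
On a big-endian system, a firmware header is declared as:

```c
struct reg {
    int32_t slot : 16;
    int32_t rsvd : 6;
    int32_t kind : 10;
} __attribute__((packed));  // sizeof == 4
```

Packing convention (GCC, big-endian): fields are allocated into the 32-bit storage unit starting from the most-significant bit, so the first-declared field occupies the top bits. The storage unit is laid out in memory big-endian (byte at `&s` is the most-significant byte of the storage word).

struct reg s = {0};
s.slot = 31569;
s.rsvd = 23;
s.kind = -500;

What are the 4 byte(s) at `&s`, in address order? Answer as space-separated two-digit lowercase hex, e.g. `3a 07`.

7b 51 5e 0c

[16+:16] slot=31569 & 0xffff = 0x7b51; word=0x7b510000
[10+:6] rsvd=23 & 0x3f = 0x17; word=0x7b515c00
[0+:10] kind=-500 & 0x3ff = 0x20c; word=0x7b515e0c
word = 0x7b515e0c → big-endian bytes:
  [0]=0x7b  [1]=0x51  [2]=0x5e  [3]=0x0c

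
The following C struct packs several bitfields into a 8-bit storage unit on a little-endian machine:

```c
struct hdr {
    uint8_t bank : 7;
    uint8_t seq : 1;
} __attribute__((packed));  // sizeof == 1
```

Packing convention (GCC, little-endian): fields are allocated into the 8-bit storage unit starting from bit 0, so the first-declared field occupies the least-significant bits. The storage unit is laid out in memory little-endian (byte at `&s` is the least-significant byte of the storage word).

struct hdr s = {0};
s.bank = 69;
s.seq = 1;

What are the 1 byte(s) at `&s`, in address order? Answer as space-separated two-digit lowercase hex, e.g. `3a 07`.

bank (7b) val=69 bits=0x45 at bit 0: 0x45
seq (1b) val=1 bits=0x1 at bit 7: 0xc5
word = 0xc5 → little-endian bytes:
  [0]=0xc5

c5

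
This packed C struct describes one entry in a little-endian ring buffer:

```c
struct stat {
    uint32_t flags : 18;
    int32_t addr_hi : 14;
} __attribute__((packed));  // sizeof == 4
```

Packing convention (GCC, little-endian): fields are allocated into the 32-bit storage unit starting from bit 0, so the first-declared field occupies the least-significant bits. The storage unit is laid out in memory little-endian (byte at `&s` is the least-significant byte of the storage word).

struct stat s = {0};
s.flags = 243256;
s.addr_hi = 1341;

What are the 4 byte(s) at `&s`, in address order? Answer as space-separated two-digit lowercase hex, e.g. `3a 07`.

flags (18b) val=243256 bits=0x3b638 at bit 0: 0x0003b638
addr_hi (14b) val=1341 bits=0x53d at bit 18: 0x14f7b638
word = 0x14f7b638 → little-endian bytes:
  [0]=0x38  [1]=0xb6  [2]=0xf7  [3]=0x14

38 b6 f7 14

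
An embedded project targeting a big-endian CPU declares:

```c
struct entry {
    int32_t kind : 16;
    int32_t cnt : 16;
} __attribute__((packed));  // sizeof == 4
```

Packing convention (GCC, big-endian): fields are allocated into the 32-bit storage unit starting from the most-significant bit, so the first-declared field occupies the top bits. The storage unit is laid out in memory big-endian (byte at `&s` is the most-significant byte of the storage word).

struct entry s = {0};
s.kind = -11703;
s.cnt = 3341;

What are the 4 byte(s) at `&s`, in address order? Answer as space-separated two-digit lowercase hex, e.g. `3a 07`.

kind (16b) val=-11703 bits=0xd249 at bit 16: 0xd2490000
cnt (16b) val=3341 bits=0xd0d at bit 0: 0xd2490d0d
word = 0xd2490d0d → big-endian bytes:
  [0]=0xd2  [1]=0x49  [2]=0x0d  [3]=0x0d

d2 49 0d 0d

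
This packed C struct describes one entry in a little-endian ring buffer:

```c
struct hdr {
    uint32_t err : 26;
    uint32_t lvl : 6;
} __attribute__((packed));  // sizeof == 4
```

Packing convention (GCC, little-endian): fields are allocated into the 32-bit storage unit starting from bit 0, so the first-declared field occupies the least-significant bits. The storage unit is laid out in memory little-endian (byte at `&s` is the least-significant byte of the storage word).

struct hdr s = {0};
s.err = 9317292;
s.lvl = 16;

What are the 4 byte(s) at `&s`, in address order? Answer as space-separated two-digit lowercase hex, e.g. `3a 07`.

ac 2b 8e 40

err (26b) val=9317292 bits=0x8e2bac at bit 0: 0x008e2bac
lvl (6b) val=16 bits=0x10 at bit 26: 0x408e2bac
word = 0x408e2bac → little-endian bytes:
  [0]=0xac  [1]=0x2b  [2]=0x8e  [3]=0x40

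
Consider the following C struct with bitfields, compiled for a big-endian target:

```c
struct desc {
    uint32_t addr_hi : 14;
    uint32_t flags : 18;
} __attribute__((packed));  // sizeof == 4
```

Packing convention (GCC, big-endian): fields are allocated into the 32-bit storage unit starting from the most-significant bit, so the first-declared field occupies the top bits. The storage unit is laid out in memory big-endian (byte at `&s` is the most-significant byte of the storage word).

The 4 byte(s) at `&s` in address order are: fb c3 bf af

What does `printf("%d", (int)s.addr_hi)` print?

[0]=0xfb [1]=0xc3 [2]=0xbf [3]=0xaf (big-endian) → word 0xfbc3bfaf
addr_hi:14 @ bit 18 → (0xfbc3bfaf>>18)&0x3fff = 0x3ef0  ←
flags:18 @ bit 0 → (0xfbc3bfaf>>0)&0x3ffff = 0x3bfaf

16112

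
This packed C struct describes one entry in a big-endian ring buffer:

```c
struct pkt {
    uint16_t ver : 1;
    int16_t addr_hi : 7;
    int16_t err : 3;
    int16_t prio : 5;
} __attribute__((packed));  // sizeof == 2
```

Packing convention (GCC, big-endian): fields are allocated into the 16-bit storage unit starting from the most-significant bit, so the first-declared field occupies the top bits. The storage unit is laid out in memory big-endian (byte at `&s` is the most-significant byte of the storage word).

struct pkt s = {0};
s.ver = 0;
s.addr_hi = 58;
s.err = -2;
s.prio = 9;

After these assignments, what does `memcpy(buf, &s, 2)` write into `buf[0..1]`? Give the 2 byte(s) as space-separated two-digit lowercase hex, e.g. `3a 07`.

ver (1b) val=0 bits=0x0 at bit 15: 0x0000
addr_hi (7b) val=58 bits=0x3a at bit 8: 0x3a00
err (3b) val=-2 bits=0x6 at bit 5: 0x3ac0
prio (5b) val=9 bits=0x9 at bit 0: 0x3ac9
word = 0x3ac9 → big-endian bytes:
  [0]=0x3a  [1]=0xc9

3a c9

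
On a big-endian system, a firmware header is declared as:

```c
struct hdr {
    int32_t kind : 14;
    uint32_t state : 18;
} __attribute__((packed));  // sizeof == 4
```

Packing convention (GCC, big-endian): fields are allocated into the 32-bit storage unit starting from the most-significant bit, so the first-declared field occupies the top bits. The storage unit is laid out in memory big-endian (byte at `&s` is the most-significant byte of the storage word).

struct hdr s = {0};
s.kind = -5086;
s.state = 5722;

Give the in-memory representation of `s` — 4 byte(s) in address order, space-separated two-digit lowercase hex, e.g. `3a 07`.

kind (14b) val=-5086 bits=0x2c22 at bit 18: 0xb0880000
state (18b) val=5722 bits=0x165a at bit 0: 0xb088165a
word = 0xb088165a → big-endian bytes:
  [0]=0xb0  [1]=0x88  [2]=0x16  [3]=0x5a

b0 88 16 5a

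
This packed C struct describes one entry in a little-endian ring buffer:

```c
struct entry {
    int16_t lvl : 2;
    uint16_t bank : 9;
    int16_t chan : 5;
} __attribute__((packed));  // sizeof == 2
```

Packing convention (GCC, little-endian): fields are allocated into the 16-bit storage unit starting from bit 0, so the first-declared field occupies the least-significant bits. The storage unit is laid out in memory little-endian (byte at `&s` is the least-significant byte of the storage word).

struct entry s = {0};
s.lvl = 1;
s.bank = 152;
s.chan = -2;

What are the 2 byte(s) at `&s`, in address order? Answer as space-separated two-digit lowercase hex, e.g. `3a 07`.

lvl (2b) val=1 bits=0x1 at bit 0: 0x0001
bank (9b) val=152 bits=0x98 at bit 2: 0x0261
chan (5b) val=-2 bits=0x1e at bit 11: 0xf261
word = 0xf261 → little-endian bytes:
  [0]=0x61  [1]=0xf2

61 f2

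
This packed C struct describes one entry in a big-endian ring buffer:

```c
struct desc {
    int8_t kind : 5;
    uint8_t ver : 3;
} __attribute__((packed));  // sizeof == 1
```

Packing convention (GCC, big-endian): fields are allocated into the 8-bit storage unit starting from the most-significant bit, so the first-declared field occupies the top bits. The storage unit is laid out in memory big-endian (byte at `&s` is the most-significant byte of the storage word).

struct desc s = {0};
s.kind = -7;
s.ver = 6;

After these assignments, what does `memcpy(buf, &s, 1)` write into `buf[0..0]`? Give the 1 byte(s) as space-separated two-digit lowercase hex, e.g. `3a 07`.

ce

[3+:5] kind=-7 & 0x1f = 0x19; word=0xc8
[0+:3] ver=6 & 0x7 = 0x6; word=0xce
word = 0xce → big-endian bytes:
  [0]=0xce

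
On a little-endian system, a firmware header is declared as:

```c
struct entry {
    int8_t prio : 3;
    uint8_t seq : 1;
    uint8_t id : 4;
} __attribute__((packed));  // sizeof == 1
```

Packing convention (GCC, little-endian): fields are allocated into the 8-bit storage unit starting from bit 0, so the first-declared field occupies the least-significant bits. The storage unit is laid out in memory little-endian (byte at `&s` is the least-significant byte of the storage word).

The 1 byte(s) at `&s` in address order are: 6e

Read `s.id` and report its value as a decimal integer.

6

[0]=0x6e (little-endian) → word 0x6e
prio:3 @ bit 0 → (0x6e>>0)&0x7 = 0x6
seq:1 @ bit 3 → (0x6e>>3)&0x1 = 0x1
id:4 @ bit 4 → (0x6e>>4)&0xf = 0x6  ←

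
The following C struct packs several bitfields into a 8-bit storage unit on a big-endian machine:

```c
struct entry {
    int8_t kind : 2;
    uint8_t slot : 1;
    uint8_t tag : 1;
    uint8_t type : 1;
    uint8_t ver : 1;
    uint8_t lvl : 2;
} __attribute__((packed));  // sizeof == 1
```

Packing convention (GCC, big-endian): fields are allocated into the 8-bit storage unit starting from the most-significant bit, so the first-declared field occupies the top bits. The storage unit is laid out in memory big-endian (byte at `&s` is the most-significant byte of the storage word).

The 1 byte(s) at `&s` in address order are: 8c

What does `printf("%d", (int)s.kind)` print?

[0]=0x8c (big-endian) → word 0x8c
kind [6+:2] = (word>>6) & 0x3 = 2  ←
slot [5+:1] = (word>>5) & 0x1 = 0
tag [4+:1] = (word>>4) & 0x1 = 0
type [3+:1] = (word>>3) & 0x1 = 1
ver [2+:1] = (word>>2) & 0x1 = 1
lvl [0+:2] = (word>>0) & 0x3 = 0
kind signed 2b, MSB=1: 2 - 4 = -2

-2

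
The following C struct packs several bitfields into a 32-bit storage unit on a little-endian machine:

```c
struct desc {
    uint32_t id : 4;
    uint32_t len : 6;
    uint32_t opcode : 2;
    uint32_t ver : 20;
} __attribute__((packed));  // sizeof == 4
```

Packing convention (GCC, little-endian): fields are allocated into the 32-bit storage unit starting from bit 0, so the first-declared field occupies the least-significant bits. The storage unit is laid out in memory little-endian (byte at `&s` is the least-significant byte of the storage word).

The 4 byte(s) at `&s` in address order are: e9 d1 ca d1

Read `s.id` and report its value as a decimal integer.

[0]=0xe9 [1]=0xd1 [2]=0xca [3]=0xd1 (little-endian) → word 0xd1cad1e9
id [0+:4] = (word>>0) & 0xf = 9  ←
len [4+:6] = (word>>4) & 0x3f = 30
opcode [10+:2] = (word>>10) & 0x3 = 0
ver [12+:20] = (word>>12) & 0xfffff = 859309

9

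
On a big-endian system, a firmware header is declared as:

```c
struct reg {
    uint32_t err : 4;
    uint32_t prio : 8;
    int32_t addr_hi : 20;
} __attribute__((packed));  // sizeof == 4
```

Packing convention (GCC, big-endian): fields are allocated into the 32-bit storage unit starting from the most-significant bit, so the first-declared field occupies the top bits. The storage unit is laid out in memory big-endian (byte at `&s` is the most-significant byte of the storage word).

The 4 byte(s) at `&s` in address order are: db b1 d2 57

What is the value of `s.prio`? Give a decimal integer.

[0]=0xdb [1]=0xb1 [2]=0xd2 [3]=0x57 (big-endian) → word 0xdbb1d257
err [28+:4] = (word>>28) & 0xf = 13
prio [20+:8] = (word>>20) & 0xff = 187  ←
addr_hi [0+:20] = (word>>0) & 0xfffff = 119383

187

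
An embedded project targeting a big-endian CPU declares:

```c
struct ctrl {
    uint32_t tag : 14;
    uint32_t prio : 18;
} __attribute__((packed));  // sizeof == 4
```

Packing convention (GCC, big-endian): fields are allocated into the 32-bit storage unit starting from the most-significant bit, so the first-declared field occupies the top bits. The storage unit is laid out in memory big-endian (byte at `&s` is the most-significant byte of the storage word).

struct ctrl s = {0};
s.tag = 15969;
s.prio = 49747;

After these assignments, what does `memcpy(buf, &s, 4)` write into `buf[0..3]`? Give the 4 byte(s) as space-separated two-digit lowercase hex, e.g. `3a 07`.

f9 84 c2 53

tag:14 = 15969 → 0x3e61 << 18 → word 0xf9840000
prio:18 = 49747 → 0xc253 << 0 → word 0xf984c253
word = 0xf984c253 → big-endian bytes:
  [0]=0xf9  [1]=0x84  [2]=0xc2  [3]=0x53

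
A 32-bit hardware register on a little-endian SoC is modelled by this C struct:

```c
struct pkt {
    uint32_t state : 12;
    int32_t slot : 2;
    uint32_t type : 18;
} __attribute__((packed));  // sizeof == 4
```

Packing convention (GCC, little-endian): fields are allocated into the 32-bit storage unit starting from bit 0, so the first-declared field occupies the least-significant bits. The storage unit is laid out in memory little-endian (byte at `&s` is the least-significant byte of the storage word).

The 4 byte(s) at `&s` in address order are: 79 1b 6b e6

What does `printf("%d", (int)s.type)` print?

235948

[0]=0x79 [1]=0x1b [2]=0x6b [3]=0xe6 (little-endian) → word 0xe66b1b79
state:12 @ bit 0 → (0xe66b1b79>>0)&0xfff = 0xb79
slot:2 @ bit 12 → (0xe66b1b79>>12)&0x3 = 0x1
type:18 @ bit 14 → (0xe66b1b79>>14)&0x3ffff = 0x399ac  ←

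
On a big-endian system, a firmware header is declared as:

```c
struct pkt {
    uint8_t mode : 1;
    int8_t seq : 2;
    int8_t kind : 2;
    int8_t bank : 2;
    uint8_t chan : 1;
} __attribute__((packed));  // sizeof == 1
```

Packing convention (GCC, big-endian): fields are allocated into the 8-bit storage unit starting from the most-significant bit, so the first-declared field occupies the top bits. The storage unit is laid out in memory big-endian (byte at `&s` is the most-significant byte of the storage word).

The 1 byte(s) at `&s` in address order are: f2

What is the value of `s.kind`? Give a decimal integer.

-2

[0]=0xf2 (big-endian) → word 0xf2
mode [7+:1] = (word>>7) & 0x1 = 1
seq [5+:2] = (word>>5) & 0x3 = 3
kind [3+:2] = (word>>3) & 0x3 = 2  ←
bank [1+:2] = (word>>1) & 0x3 = 1
chan [0+:1] = (word>>0) & 0x1 = 0
kind signed 2b, MSB=1: 2 - 4 = -2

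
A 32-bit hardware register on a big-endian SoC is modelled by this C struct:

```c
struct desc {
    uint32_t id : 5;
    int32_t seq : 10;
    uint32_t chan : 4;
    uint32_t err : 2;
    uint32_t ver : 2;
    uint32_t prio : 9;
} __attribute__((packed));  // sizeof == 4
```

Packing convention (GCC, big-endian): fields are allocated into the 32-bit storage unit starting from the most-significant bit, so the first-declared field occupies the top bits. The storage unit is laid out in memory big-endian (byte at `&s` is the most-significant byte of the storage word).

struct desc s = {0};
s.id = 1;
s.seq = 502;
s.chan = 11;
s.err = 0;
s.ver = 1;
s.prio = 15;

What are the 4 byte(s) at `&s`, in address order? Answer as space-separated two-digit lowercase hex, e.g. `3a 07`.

id (5b) val=1 bits=0x1 at bit 27: 0x08000000
seq (10b) val=502 bits=0x1f6 at bit 17: 0x0bec0000
chan (4b) val=11 bits=0xb at bit 13: 0x0bed6000
err (2b) val=0 bits=0x0 at bit 11: 0x0bed6000
ver (2b) val=1 bits=0x1 at bit 9: 0x0bed6200
prio (9b) val=15 bits=0xf at bit 0: 0x0bed620f
word = 0x0bed620f → big-endian bytes:
  [0]=0x0b  [1]=0xed  [2]=0x62  [3]=0x0f

0b ed 62 0f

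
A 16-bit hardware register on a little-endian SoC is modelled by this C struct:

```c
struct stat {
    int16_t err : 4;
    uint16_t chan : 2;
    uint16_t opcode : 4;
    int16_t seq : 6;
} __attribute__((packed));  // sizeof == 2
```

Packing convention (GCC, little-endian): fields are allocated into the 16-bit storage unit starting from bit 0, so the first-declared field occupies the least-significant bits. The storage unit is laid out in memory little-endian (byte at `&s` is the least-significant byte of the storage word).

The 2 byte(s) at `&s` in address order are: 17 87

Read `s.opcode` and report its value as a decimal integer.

[0]=0x17 [1]=0x87 (little-endian) → word 0x8717
err [0+:4] = (word>>0) & 0xf = 7
chan [4+:2] = (word>>4) & 0x3 = 1
opcode [6+:4] = (word>>6) & 0xf = 12  ←
seq [10+:6] = (word>>10) & 0x3f = 33

12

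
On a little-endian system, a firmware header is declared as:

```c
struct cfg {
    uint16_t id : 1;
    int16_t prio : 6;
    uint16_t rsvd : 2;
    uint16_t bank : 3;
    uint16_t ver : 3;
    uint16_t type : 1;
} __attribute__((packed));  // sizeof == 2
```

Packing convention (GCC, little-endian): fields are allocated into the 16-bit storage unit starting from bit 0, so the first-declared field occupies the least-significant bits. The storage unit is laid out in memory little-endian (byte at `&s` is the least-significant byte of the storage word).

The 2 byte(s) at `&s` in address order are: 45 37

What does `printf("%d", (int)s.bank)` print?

3

[0]=0x45 [1]=0x37 (little-endian) → word 0x3745
id [0+:1] = (word>>0) & 0x1 = 1
prio [1+:6] = (word>>1) & 0x3f = 34
rsvd [7+:2] = (word>>7) & 0x3 = 2
bank [9+:3] = (word>>9) & 0x7 = 3  ←
ver [12+:3] = (word>>12) & 0x7 = 3
type [15+:1] = (word>>15) & 0x1 = 0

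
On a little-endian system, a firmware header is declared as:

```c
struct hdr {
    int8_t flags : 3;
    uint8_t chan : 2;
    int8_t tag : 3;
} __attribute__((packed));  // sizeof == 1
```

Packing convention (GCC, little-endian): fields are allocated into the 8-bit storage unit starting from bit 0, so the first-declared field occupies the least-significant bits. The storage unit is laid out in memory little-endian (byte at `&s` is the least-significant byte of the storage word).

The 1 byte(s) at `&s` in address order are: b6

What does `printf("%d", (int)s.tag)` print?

[0]=0xb6 (little-endian) → word 0xb6
flags [0+:3] = (word>>0) & 0x7 = 6
chan [3+:2] = (word>>3) & 0x3 = 2
tag [5+:3] = (word>>5) & 0x7 = 5  ←
tag signed 3b, MSB=1: 5 - 8 = -3

-3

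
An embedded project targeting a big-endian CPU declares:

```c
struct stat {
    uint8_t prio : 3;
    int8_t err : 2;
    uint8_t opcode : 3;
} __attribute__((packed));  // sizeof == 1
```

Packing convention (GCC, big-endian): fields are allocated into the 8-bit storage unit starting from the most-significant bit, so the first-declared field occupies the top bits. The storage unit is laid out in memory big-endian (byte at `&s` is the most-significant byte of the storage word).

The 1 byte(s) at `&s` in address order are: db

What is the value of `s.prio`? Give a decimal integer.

[0]=0xdb (big-endian) → word 0xdb
prio [5+:3] = (word>>5) & 0x7 = 6  ←
err [3+:2] = (word>>3) & 0x3 = 3
opcode [0+:3] = (word>>0) & 0x7 = 3

6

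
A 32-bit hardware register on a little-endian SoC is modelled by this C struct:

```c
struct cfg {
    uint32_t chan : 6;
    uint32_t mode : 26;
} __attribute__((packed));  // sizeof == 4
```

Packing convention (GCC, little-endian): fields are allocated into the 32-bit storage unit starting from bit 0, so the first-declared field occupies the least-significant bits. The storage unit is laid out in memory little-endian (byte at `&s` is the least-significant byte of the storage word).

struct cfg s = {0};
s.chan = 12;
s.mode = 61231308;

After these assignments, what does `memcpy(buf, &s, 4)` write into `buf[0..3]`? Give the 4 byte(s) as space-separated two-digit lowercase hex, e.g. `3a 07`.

0c 33 94 e9

chan:6 = 12 → 0xc << 0 → word 0x0000000c
mode:26 = 61231308 → 0x3a650cc << 6 → word 0xe994330c
word = 0xe994330c → little-endian bytes:
  [0]=0x0c  [1]=0x33  [2]=0x94  [3]=0xe9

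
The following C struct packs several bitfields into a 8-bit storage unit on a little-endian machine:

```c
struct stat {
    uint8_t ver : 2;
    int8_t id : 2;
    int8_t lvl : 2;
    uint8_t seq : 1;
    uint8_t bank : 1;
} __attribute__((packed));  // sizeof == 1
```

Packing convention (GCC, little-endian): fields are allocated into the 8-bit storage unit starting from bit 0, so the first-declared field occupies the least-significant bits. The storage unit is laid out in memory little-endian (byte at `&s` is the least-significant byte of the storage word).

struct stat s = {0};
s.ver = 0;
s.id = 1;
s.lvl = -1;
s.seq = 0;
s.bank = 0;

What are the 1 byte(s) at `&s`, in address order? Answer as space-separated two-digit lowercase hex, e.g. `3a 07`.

[0+:2] ver=0 & 0x3 = 0x0; word=0x00
[2+:2] id=1 & 0x3 = 0x1; word=0x04
[4+:2] lvl=-1 & 0x3 = 0x3; word=0x34
[6+:1] seq=0 & 0x1 = 0x0; word=0x34
[7+:1] bank=0 & 0x1 = 0x0; word=0x34
word = 0x34 → little-endian bytes:
  [0]=0x34

34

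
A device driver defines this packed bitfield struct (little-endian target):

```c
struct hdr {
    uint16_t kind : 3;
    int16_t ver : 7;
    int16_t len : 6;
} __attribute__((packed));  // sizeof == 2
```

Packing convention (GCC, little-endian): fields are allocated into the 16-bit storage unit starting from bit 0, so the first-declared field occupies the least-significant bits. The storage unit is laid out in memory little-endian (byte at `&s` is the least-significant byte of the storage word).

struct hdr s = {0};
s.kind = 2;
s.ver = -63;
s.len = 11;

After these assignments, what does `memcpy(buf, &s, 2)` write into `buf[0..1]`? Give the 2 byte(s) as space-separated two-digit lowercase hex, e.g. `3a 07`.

0a 2e

kind:3 = 2 → 0x2 << 0 → word 0x0002
ver:7 = -63 → 0x41 << 3 → word 0x020a
len:6 = 11 → 0xb << 10 → word 0x2e0a
word = 0x2e0a → little-endian bytes:
  [0]=0x0a  [1]=0x2e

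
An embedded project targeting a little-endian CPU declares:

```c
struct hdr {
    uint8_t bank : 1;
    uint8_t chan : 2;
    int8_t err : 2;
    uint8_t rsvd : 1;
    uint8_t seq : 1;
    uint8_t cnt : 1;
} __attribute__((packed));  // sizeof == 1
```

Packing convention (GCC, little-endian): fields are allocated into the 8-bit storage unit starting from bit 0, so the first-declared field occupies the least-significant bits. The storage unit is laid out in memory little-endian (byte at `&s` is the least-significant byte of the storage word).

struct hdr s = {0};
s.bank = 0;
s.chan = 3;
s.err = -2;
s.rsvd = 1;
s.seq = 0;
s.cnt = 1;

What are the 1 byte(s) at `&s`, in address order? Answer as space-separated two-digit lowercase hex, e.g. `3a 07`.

bank (1b) val=0 bits=0x0 at bit 0: 0x00
chan (2b) val=3 bits=0x3 at bit 1: 0x06
err (2b) val=-2 bits=0x2 at bit 3: 0x16
rsvd (1b) val=1 bits=0x1 at bit 5: 0x36
seq (1b) val=0 bits=0x0 at bit 6: 0x36
cnt (1b) val=1 bits=0x1 at bit 7: 0xb6
word = 0xb6 → little-endian bytes:
  [0]=0xb6

b6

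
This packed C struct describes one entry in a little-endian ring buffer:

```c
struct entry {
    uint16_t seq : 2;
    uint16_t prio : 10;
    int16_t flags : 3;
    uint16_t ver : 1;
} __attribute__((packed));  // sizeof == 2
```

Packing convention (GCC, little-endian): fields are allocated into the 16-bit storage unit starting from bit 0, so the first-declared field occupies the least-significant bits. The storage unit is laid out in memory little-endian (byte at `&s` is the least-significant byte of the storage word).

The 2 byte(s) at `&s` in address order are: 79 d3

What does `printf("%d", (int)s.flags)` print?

[0]=0x79 [1]=0xd3 (little-endian) → word 0xd379
seq [0+:2] = (word>>0) & 0x3 = 1
prio [2+:10] = (word>>2) & 0x3ff = 222
flags [12+:3] = (word>>12) & 0x7 = 5  ←
ver [15+:1] = (word>>15) & 0x1 = 1
flags signed 3b, MSB=1: 5 - 8 = -3

-3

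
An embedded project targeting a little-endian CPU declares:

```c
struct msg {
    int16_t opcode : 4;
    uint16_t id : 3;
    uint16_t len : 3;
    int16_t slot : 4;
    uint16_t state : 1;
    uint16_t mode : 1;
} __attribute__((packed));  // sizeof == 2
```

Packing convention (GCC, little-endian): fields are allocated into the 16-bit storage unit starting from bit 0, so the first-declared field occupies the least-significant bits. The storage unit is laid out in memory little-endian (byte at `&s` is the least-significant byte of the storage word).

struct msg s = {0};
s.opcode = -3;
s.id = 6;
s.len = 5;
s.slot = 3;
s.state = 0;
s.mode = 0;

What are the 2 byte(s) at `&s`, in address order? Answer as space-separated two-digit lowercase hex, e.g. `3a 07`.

ed 0e

opcode (4b) val=-3 bits=0xd at bit 0: 0x000d
id (3b) val=6 bits=0x6 at bit 4: 0x006d
len (3b) val=5 bits=0x5 at bit 7: 0x02ed
slot (4b) val=3 bits=0x3 at bit 10: 0x0eed
state (1b) val=0 bits=0x0 at bit 14: 0x0eed
mode (1b) val=0 bits=0x0 at bit 15: 0x0eed
word = 0x0eed → little-endian bytes:
  [0]=0xed  [1]=0x0e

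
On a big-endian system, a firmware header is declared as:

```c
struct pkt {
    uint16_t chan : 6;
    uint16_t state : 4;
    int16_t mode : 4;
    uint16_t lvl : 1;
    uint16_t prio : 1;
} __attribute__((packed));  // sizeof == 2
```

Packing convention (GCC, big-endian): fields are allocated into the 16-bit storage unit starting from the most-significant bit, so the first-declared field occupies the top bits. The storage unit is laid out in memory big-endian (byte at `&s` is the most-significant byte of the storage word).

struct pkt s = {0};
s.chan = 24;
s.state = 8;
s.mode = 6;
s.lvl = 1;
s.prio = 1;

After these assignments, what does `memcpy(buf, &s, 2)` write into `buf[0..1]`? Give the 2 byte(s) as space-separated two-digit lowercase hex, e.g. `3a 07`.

chan (6b) val=24 bits=0x18 at bit 10: 0x6000
state (4b) val=8 bits=0x8 at bit 6: 0x6200
mode (4b) val=6 bits=0x6 at bit 2: 0x6218
lvl (1b) val=1 bits=0x1 at bit 1: 0x621a
prio (1b) val=1 bits=0x1 at bit 0: 0x621b
word = 0x621b → big-endian bytes:
  [0]=0x62  [1]=0x1b

62 1b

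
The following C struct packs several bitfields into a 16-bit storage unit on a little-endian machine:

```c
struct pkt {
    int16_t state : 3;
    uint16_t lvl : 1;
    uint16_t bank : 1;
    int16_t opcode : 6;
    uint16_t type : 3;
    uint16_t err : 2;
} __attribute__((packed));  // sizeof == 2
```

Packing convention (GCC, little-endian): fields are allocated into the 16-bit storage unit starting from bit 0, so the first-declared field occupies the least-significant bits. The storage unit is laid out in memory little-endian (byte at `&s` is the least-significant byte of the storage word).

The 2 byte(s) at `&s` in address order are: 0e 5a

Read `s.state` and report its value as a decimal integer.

[0]=0x0e [1]=0x5a (little-endian) → word 0x5a0e
state:3 @ bit 0 → (0x5a0e>>0)&0x7 = 0x6  ←
lvl:1 @ bit 3 → (0x5a0e>>3)&0x1 = 0x1
bank:1 @ bit 4 → (0x5a0e>>4)&0x1 = 0x0
opcode:6 @ bit 5 → (0x5a0e>>5)&0x3f = 0x10
type:3 @ bit 11 → (0x5a0e>>11)&0x7 = 0x3
err:2 @ bit 14 → (0x5a0e>>14)&0x3 = 0x1
state signed 3b, MSB=1: 6 - 8 = -2

-2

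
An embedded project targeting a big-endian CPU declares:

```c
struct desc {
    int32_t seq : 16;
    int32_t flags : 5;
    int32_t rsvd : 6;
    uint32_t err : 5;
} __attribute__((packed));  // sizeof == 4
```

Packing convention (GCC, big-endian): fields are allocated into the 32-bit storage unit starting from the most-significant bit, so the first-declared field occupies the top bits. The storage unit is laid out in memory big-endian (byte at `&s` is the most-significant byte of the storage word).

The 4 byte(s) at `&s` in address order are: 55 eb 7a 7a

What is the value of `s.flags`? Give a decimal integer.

[0]=0x55 [1]=0xeb [2]=0x7a [3]=0x7a (big-endian) → word 0x55eb7a7a
seq [16+:16] = (word>>16) & 0xffff = 21995
flags [11+:5] = (word>>11) & 0x1f = 15  ←
rsvd [5+:6] = (word>>5) & 0x3f = 19
err [0+:5] = (word>>0) & 0x1f = 26
flags signed 5b, MSB=0: value = 15

15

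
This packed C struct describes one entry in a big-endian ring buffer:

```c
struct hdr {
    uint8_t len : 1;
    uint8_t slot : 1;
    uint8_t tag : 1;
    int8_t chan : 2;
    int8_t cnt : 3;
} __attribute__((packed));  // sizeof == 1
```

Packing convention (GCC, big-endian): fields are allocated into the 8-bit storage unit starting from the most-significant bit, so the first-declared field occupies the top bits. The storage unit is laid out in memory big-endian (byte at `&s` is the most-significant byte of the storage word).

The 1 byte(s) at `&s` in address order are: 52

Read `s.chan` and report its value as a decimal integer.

-2

[0]=0x52 (big-endian) → word 0x52
len [7+:1] = (word>>7) & 0x1 = 0
slot [6+:1] = (word>>6) & 0x1 = 1
tag [5+:1] = (word>>5) & 0x1 = 0
chan [3+:2] = (word>>3) & 0x3 = 2  ←
cnt [0+:3] = (word>>0) & 0x7 = 2
chan signed 2b, MSB=1: 2 - 4 = -2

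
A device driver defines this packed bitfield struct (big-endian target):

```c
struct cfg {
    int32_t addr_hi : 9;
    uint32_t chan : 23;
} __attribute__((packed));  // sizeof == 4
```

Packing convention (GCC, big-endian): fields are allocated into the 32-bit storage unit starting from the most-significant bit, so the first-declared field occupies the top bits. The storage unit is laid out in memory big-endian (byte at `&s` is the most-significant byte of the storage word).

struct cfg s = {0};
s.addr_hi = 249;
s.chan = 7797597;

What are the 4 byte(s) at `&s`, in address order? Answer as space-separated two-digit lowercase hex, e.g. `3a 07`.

[23+:9] addr_hi=249 & 0x1ff = 0xf9; word=0x7c800000
[0+:23] chan=7797597 & 0x7fffff = 0x76fb5d; word=0x7cf6fb5d
word = 0x7cf6fb5d → big-endian bytes:
  [0]=0x7c  [1]=0xf6  [2]=0xfb  [3]=0x5d

7c f6 fb 5d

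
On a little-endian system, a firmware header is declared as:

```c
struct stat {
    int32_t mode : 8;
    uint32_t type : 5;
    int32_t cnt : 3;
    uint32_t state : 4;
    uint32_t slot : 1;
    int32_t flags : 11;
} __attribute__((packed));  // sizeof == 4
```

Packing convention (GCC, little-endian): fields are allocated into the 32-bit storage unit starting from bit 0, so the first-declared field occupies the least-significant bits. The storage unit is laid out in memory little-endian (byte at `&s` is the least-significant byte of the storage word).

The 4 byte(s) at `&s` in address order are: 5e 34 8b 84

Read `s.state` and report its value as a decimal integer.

11

[0]=0x5e [1]=0x34 [2]=0x8b [3]=0x84 (little-endian) → word 0x848b345e
mode:8 @ bit 0 → (0x848b345e>>0)&0xff = 0x5e
type:5 @ bit 8 → (0x848b345e>>8)&0x1f = 0x14
cnt:3 @ bit 13 → (0x848b345e>>13)&0x7 = 0x1
state:4 @ bit 16 → (0x848b345e>>16)&0xf = 0xb  ←
slot:1 @ bit 20 → (0x848b345e>>20)&0x1 = 0x0
flags:11 @ bit 21 → (0x848b345e>>21)&0x7ff = 0x424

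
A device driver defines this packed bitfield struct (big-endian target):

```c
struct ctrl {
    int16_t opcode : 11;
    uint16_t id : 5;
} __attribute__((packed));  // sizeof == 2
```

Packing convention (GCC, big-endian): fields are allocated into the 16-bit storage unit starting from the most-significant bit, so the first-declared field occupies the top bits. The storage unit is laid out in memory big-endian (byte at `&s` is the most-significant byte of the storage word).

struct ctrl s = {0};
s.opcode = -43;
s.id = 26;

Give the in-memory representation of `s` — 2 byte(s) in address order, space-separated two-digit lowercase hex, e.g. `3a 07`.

opcode:11 = -43 → 0x7d5 << 5 → word 0xfaa0
id:5 = 26 → 0x1a << 0 → word 0xfaba
word = 0xfaba → big-endian bytes:
  [0]=0xfa  [1]=0xba

fa ba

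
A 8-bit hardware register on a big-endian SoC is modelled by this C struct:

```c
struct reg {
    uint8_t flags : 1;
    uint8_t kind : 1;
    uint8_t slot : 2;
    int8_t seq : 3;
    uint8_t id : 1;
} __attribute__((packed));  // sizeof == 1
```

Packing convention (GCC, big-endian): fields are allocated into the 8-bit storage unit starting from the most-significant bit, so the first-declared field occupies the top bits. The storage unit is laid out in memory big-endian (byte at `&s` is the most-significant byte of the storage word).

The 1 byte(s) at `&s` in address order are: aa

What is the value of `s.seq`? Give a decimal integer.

-3

[0]=0xaa (big-endian) → word 0xaa
flags:1 @ bit 7 → (0xaa>>7)&0x1 = 0x1
kind:1 @ bit 6 → (0xaa>>6)&0x1 = 0x0
slot:2 @ bit 4 → (0xaa>>4)&0x3 = 0x2
seq:3 @ bit 1 → (0xaa>>1)&0x7 = 0x5  ←
id:1 @ bit 0 → (0xaa>>0)&0x1 = 0x0
seq signed 3b, MSB=1: 5 - 8 = -3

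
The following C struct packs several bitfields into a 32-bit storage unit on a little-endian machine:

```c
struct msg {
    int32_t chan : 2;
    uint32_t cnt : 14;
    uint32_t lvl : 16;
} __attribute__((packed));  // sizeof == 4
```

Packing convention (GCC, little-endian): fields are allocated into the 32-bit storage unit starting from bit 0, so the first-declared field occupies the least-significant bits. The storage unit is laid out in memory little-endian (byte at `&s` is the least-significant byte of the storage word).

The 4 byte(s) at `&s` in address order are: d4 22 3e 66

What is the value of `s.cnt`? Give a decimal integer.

2229

[0]=0xd4 [1]=0x22 [2]=0x3e [3]=0x66 (little-endian) → word 0x663e22d4
chan [0+:2] = (word>>0) & 0x3 = 0
cnt [2+:14] = (word>>2) & 0x3fff = 2229  ←
lvl [16+:16] = (word>>16) & 0xffff = 26174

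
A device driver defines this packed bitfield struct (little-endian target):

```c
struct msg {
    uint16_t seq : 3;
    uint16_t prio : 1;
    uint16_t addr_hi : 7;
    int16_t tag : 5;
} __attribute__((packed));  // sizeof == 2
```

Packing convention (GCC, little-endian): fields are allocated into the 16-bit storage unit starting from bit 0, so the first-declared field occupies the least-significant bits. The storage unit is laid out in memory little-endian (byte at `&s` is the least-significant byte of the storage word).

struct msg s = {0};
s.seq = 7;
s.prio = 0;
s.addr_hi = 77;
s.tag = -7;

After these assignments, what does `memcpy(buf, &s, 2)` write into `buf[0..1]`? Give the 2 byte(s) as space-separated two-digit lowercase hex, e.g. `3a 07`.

d7 cc

[0+:3] seq=7 & 0x7 = 0x7; word=0x0007
[3+:1] prio=0 & 0x1 = 0x0; word=0x0007
[4+:7] addr_hi=77 & 0x7f = 0x4d; word=0x04d7
[11+:5] tag=-7 & 0x1f = 0x19; word=0xccd7
word = 0xccd7 → little-endian bytes:
  [0]=0xd7  [1]=0xcc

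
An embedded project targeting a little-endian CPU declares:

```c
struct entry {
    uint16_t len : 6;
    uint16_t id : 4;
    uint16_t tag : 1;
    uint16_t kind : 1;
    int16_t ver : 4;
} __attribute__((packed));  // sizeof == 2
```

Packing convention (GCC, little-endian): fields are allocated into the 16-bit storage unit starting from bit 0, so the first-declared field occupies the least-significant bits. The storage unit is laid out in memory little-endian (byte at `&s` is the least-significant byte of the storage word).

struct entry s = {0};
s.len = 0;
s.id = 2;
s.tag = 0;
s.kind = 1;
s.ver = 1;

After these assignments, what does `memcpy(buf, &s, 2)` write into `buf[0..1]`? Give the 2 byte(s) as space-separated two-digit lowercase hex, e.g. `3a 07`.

len (6b) val=0 bits=0x0 at bit 0: 0x0000
id (4b) val=2 bits=0x2 at bit 6: 0x0080
tag (1b) val=0 bits=0x0 at bit 10: 0x0080
kind (1b) val=1 bits=0x1 at bit 11: 0x0880
ver (4b) val=1 bits=0x1 at bit 12: 0x1880
word = 0x1880 → little-endian bytes:
  [0]=0x80  [1]=0x18

80 18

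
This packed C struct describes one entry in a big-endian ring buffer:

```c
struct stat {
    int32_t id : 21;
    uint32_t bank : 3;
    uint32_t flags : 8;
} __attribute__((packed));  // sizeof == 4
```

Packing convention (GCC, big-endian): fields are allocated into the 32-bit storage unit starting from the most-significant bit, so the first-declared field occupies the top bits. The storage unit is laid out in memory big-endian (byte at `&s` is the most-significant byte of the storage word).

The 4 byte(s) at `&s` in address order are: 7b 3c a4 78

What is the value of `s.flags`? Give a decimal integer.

[0]=0x7b [1]=0x3c [2]=0xa4 [3]=0x78 (big-endian) → word 0x7b3ca478
id [11+:21] = (word>>11) & 0x1fffff = 1009556
bank [8+:3] = (word>>8) & 0x7 = 4
flags [0+:8] = (word>>0) & 0xff = 120  ←

120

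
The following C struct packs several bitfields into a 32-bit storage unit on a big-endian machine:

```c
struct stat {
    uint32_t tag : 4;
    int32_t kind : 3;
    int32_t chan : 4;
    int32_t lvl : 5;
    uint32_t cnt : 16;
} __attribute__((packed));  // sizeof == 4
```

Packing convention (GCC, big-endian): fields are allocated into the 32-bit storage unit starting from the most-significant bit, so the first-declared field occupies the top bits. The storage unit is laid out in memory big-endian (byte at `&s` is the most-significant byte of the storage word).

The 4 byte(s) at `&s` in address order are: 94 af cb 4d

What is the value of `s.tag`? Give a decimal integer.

9

[0]=0x94 [1]=0xaf [2]=0xcb [3]=0x4d (big-endian) → word 0x94afcb4d
tag [28+:4] = (word>>28) & 0xf = 9  ←
kind [25+:3] = (word>>25) & 0x7 = 2
chan [21+:4] = (word>>21) & 0xf = 5
lvl [16+:5] = (word>>16) & 0x1f = 15
cnt [0+:16] = (word>>0) & 0xffff = 52045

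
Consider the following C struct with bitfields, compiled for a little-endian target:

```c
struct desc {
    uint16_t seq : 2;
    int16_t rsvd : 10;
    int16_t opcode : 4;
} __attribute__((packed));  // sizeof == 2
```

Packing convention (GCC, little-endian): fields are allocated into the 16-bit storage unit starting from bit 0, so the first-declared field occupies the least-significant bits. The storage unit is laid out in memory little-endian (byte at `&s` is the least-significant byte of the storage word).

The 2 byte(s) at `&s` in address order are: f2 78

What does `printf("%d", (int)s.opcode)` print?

[0]=0xf2 [1]=0x78 (little-endian) → word 0x78f2
seq:2 @ bit 0 → (0x78f2>>0)&0x3 = 0x2
rsvd:10 @ bit 2 → (0x78f2>>2)&0x3ff = 0x23c
opcode:4 @ bit 12 → (0x78f2>>12)&0xf = 0x7  ←
opcode signed 4b, MSB=0: value = 7

7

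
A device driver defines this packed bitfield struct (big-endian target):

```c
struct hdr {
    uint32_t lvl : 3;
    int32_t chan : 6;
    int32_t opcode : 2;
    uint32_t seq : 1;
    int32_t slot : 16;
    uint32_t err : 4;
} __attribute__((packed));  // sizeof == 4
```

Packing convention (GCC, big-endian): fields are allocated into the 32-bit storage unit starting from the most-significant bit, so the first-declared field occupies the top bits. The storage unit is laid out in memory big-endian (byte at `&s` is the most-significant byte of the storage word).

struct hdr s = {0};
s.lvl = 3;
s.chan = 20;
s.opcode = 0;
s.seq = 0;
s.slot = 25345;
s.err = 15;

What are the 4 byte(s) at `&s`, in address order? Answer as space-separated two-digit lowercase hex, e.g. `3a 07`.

6a 06 30 1f

lvl:3 = 3 → 0x3 << 29 → word 0x60000000
chan:6 = 20 → 0x14 << 23 → word 0x6a000000
opcode:2 = 0 → 0x0 << 21 → word 0x6a000000
seq:1 = 0 → 0x0 << 20 → word 0x6a000000
slot:16 = 25345 → 0x6301 << 4 → word 0x6a063010
err:4 = 15 → 0xf << 0 → word 0x6a06301f
word = 0x6a06301f → big-endian bytes:
  [0]=0x6a  [1]=0x06  [2]=0x30  [3]=0x1f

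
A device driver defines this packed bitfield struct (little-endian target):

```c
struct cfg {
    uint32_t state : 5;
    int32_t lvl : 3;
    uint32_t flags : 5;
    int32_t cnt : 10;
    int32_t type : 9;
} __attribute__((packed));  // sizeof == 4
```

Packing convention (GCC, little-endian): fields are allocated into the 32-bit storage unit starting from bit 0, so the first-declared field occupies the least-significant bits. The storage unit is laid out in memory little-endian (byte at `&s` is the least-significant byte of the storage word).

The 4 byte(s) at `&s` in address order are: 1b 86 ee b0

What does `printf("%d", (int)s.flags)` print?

[0]=0x1b [1]=0x86 [2]=0xee [3]=0xb0 (little-endian) → word 0xb0ee861b
state [0+:5] = (word>>0) & 0x1f = 27
lvl [5+:3] = (word>>5) & 0x7 = 0
flags [8+:5] = (word>>8) & 0x1f = 6  ←
cnt [13+:10] = (word>>13) & 0x3ff = 884
type [23+:9] = (word>>23) & 0x1ff = 353

6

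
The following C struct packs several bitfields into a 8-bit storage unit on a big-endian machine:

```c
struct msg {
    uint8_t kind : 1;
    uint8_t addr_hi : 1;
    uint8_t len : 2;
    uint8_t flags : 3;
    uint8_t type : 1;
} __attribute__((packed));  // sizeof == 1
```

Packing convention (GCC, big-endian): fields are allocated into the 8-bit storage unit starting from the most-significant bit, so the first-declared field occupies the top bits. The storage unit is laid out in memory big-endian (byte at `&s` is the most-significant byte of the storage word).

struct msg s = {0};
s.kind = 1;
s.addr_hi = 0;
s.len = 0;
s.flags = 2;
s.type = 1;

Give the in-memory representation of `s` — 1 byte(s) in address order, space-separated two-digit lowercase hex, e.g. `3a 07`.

85

[7+:1] kind=1 & 0x1 = 0x1; word=0x80
[6+:1] addr_hi=0 & 0x1 = 0x0; word=0x80
[4+:2] len=0 & 0x3 = 0x0; word=0x80
[1+:3] flags=2 & 0x7 = 0x2; word=0x84
[0+:1] type=1 & 0x1 = 0x1; word=0x85
word = 0x85 → big-endian bytes:
  [0]=0x85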